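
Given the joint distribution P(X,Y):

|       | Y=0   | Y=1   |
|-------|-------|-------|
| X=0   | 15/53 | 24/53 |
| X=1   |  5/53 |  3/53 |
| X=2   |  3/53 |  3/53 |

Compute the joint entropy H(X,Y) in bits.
2.0578 bits

H(X,Y) = -Σ_{x,y} P(x,y) log₂ P(x,y). Per-cell terms -P(x,y)·log₂P(x,y):
  X=0: 0.5154, 0.5176
  X=1: 0.3213, 0.2345
  X=2: 0.2345, 0.2345
Sum of the 6 terms: H(X,Y) = 2.0578 bits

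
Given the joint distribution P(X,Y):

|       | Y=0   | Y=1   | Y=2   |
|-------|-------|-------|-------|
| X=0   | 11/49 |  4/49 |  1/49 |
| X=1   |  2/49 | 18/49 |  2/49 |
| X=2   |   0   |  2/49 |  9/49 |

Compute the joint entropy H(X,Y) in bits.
2.4383 bits

H(X,Y) = -Σ_{x,y} P(x,y) log₂ P(x,y). Per-cell terms -P(x,y)·log₂P(x,y):
  X=0: 0.483838, 0.295078, 0.114586
  X=1: 0.188356, 0.530737, 0.188356
  X=2: 0.000000, 0.188356, 0.449042
  (cells with P = 0 contribute 0)
Sum of the 9 terms: H(X,Y) = 2.4383 bits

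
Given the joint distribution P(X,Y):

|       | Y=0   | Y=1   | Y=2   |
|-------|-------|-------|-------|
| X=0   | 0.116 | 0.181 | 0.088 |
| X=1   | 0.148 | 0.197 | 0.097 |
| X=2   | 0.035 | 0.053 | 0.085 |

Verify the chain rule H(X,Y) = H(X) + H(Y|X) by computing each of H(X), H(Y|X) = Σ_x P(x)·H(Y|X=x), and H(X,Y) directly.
H(X) = 1.4887 bits, H(Y|X) = 1.5190 bits, H(X,Y) = 3.0077 bits

Marginal of X (row sums):
  P(X=0) = 0.116 + 0.181 + 0.088 = 0.385
  P(X=1) = 0.148 + 0.197 + 0.097 = 0.442
  P(X=2) = 0.035 + 0.053 + 0.085 = 0.173
H(X) = -[0.385·log₂(0.385) + 0.442·log₂(0.442) + 0.173·log₂(0.173)]
  = 0.5302 + 0.5206 + 0.4379 = 1.4887 bits

H(Y|X) = Σ_x P(x)·H(Y|X=x):
  X=0: P(X=0) = 0.385, P(Y|X=0) = (116/385, 181/385, 8/35) → H(Y|X=0) = 1.5201
  X=1: P(X=1) = 0.442, P(Y|X=1) = (74/221, 197/442, 97/442) → H(Y|X=1) = 1.5283
  X=2: P(X=2) = 0.173, P(Y|X=2) = (35/173, 53/173, 85/173) → H(Y|X=2) = 1.4930
H(Y|X) = 0.385·1.5201 + 0.442·1.5283 + 0.173·1.4930 = 1.5190 bits

H(X,Y) = -Σ_{x,y} P(x,y) log₂ P(x,y). Per-cell terms -P(x,y)·log₂P(x,y):
  X=0: 0.3605, 0.4463, 0.3086
  X=1: 0.4079, 0.4617, 0.3265
  X=2: 0.1693, 0.2246, 0.3023
Sum of the 9 terms: H(X,Y) = 3.0077 bits

Chain rule check:
  H(X) + H(Y|X) = 1.4887 + 1.5190 = 3.0077 bits
  H(X,Y) = 3.0077 bits
✓ Chain rule verified.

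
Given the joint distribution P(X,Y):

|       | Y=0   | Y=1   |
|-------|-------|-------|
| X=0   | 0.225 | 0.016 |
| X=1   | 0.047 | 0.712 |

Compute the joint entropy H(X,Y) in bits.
1.1359 bits

H(X,Y) = -Σ_{x,y} P(x,y) log₂ P(x,y). Per-cell terms -P(x,y)·log₂P(x,y):
  X=0: 0.4842, 0.0955
  X=1: 0.2073, 0.3489
Sum of the 4 terms: H(X,Y) = 1.1359 bits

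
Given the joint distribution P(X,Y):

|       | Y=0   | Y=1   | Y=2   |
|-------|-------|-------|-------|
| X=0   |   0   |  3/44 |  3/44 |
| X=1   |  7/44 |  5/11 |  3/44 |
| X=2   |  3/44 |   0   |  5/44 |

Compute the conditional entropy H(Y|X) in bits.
1.1363 bits

H(Y|X) = H(X,Y) - H(X)

H(X,Y) = -Σ_{x,y} P(x,y) log₂ P(x,y). Per-cell terms -P(x,y)·log₂P(x,y):
  X=0: 0.0000, 0.2642, 0.2642
  X=1: 0.4219, 0.5170, 0.2642
  X=2: 0.2642, 0.0000, 0.3565
  (cells with P = 0 contribute 0)
Sum of the 9 terms: H(X,Y) = 2.3522 bits

Marginal of X (row sums):
  P(X=0) = 0 + 3/44 + 3/44 = 3/22
  P(X=1) = 7/44 + 5/11 + 3/44 = 15/22
  P(X=2) = 3/44 + 0 + 5/44 = 2/11
H(X) = -[(3/22)·log₂(3/22) + (15/22)·log₂(15/22) + (2/11)·log₂(2/11)]
  = 0.3920 + 0.3767 + 0.4472 = 1.2159 bits

H(Y|X) = H(X,Y) - H(X) = 2.3522 - 1.2159 = 1.1363 bits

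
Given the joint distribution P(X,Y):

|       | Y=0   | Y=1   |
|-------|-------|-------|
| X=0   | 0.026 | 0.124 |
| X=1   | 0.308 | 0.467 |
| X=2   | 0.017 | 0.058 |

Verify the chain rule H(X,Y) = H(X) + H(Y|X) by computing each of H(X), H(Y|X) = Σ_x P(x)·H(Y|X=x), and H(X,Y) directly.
H(X) = 0.9758 bits, H(Y|X) = 0.9090 bits, H(X,Y) = 1.8848 bits

Marginal of X (row sums):
  P(X=0) = 0.026 + 0.124 = 0.150
  P(X=1) = 0.308 + 0.467 = 0.775
  P(X=2) = 0.017 + 0.058 = 0.075
H(X) = -[0.150·log₂(0.150) + 0.775·log₂(0.775) + 0.075·log₂(0.075)]
  = 0.4105 + 0.2850 + 0.2803 = 0.9758 bits

H(Y|X) = Σ_x P(x)·H(Y|X=x):
  X=0: P(X=0) = 0.150, P(Y|X=0) = (13/75, 62/75) → H(Y|X=0) = 0.6653
  X=1: P(X=1) = 0.775, P(Y|X=1) = (308/775, 467/775) → H(Y|X=1) = 0.9694
  X=2: P(X=2) = 0.075, P(Y|X=2) = (17/75, 58/75) → H(Y|X=2) = 0.7722
H(Y|X) = 0.150·0.6653 + 0.775·0.9694 + 0.075·0.7722 = 0.9090 bits

H(X,Y) = -Σ_{x,y} P(x,y) log₂ P(x,y). Per-cell terms -P(x,y)·log₂P(x,y):
  X=0: 0.1369, 0.3734
  X=1: 0.5233, 0.5130
  X=2: 0.0999, 0.2383
Sum of the 6 terms: H(X,Y) = 1.8848 bits

Chain rule check:
  H(X) + H(Y|X) = 0.9758 + 0.9090 = 1.8848 bits
  H(X,Y) = 1.8848 bits
✓ Chain rule verified.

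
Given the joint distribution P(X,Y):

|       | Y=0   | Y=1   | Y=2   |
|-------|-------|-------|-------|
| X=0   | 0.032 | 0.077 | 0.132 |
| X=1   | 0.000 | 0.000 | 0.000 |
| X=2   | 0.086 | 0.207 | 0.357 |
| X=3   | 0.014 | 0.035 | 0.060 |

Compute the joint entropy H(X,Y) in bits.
2.6336 bits

H(X,Y) = -Σ_{x,y} P(x,y) log₂ P(x,y). Per-cell terms -P(x,y)·log₂P(x,y):
  X=0: 0.1589, 0.2848, 0.3856
  X=1: 0.0000, 0.0000, 0.0000
  X=2: 0.3044, 0.4704, 0.5305
  X=3: 0.0862, 0.1693, 0.2435
  (cells with P = 0 contribute 0)
Sum of the 12 terms: H(X,Y) = 2.6336 bits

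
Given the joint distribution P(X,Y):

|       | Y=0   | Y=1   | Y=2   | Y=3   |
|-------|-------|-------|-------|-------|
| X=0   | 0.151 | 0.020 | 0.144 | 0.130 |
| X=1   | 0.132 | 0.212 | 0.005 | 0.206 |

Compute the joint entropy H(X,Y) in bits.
2.6778 bits

H(X,Y) = -Σ_{x,y} P(x,y) log₂ P(x,y). Per-cell terms -P(x,y)·log₂P(x,y):
  X=0: 0.411834, 0.112877, 0.402604, 0.382644
  X=1: 0.385624, 0.474427, 0.038219, 0.469532
Sum of the 8 terms: H(X,Y) = 2.6778 bits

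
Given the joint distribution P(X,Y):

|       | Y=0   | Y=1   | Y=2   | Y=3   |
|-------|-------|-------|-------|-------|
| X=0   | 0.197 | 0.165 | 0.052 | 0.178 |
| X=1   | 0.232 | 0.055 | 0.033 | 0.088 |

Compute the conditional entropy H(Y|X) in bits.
1.7703 bits

H(Y|X) = H(X,Y) - H(X)

H(X,Y) = -Σ_{x,y} P(x,y) log₂ P(x,y). Per-cell terms -P(x,y)·log₂P(x,y):
  X=0: 0.461715, 0.428911, 0.221798, 0.443229
  X=1: 0.489010, 0.230143, 0.162406, 0.308559
Sum of the 8 terms: H(X,Y) = 2.74577 bits

Marginal of X (row sums):
  P(X=0) = 0.197 + 0.165 + 0.052 + 0.178 = 0.592
  P(X=1) = 0.232 + 0.055 + 0.033 + 0.088 = 0.408
H(X) = -[0.592·log₂(0.592) + 0.408·log₂(0.408)]
  = 0.447748 + 0.527690 = 0.97544 bits

H(Y|X) = H(X,Y) - H(X) = 2.74577 - 0.97544 = 1.7703 bits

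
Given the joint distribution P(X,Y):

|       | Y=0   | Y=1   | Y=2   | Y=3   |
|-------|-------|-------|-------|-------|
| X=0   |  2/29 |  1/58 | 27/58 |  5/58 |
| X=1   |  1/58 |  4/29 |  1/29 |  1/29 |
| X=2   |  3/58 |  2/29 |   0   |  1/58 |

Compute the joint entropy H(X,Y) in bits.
2.6037 bits

H(X,Y) = -Σ_{x,y} P(x,y) log₂ P(x,y). Per-cell terms -P(x,y)·log₂P(x,y):
  X=0: 0.2661, 0.1010, 0.5135, 0.3048
  X=1: 0.1010, 0.3942, 0.1675, 0.1675
  X=2: 0.2210, 0.2661, 0.0000, 0.1010
  (cells with P = 0 contribute 0)
Sum of the 12 terms: H(X,Y) = 2.6037 bits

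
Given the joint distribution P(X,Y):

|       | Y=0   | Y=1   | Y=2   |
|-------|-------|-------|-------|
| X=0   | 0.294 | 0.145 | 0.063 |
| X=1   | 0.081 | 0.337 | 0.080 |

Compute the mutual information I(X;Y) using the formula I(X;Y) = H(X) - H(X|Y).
0.1509 bits

I(X;Y) = H(X) - H(X|Y)

Marginal of X (row sums):
  P(X=0) = 0.294 + 0.145 + 0.063 = 0.502
  P(X=1) = 0.081 + 0.337 + 0.080 = 0.498
H(X) = -[0.502·log₂(0.502) + 0.498·log₂(0.498)]
  = 0.4991 + 0.5009 = 1.0000 bits

Marginal of Y (column sums):
  P(Y=0) = 0.294 + 0.081 = 0.375
  P(Y=1) = 0.145 + 0.337 = 0.482
  P(Y=2) = 0.063 + 0.080 = 0.143
H(X|Y) = Σ_y P(y)·H(X|Y=y):
  Y=0: P(Y=0) = 0.375, P(X|Y=0) = (98/125, 27/125) → H(X|Y=0) = 0.7528
  Y=1: P(Y=1) = 0.482, P(X|Y=1) = (145/482, 337/482) → H(X|Y=1) = 0.8823
  Y=2: P(Y=2) = 0.143, P(X|Y=2) = (63/143, 80/143) → H(X|Y=2) = 0.9898
H(X|Y) = 0.375·0.7528 + 0.482·0.8823 + 0.143·0.9898 = 0.8491 bits

I(X;Y) = H(X) - H(X|Y) = 1.0000 - 0.8491 = 0.1509 bits

Cross-check via I(X;Y) = H(X) + H(Y) - H(X,Y): computing H(Y) from the column sums and H(X,Y) from the 6 cells in the same way gives H(Y) = 1.4394 bits and H(X,Y) = 2.2885 bits, so
I(X;Y) = 1.0000 + 1.4394 - 2.2885 = 0.1509 bits ✓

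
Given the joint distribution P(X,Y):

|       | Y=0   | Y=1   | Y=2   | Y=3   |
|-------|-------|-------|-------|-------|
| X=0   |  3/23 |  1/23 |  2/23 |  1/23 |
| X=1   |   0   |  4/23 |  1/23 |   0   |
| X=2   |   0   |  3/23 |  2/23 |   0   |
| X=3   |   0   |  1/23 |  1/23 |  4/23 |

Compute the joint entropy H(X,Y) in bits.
3.2405 bits

H(X,Y) = -Σ_{x,y} P(x,y) log₂ P(x,y). Per-cell terms -P(x,y)·log₂P(x,y):
  X=0: 0.383296, 0.196677, 0.306397, 0.196677
  X=1: 0.000000, 0.438880, 0.196677, 0.000000
  X=2: 0.000000, 0.383296, 0.306397, 0.000000
  X=3: 0.000000, 0.196677, 0.196677, 0.438880
  (cells with P = 0 contribute 0)
Sum of the 16 terms: H(X,Y) = 3.2405 bits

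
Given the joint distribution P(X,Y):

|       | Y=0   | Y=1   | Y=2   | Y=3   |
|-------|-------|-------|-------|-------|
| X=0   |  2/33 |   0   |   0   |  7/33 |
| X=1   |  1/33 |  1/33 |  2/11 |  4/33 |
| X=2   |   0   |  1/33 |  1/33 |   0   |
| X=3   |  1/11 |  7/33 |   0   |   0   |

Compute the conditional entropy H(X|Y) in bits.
0.9751 bits

H(X|Y) = H(X,Y) - H(Y)

H(X,Y) = -Σ_{x,y} P(x,y) log₂ P(x,y). Per-cell terms -P(x,y)·log₂P(x,y):
  X=0: 0.24511, 0.00000, 0.00000, 0.47452
  X=1: 0.15286, 0.15286, 0.44717, 0.36902
  X=2: 0.00000, 0.15286, 0.15286, 0.00000
  X=3: 0.31449, 0.47452, 0.00000, 0.00000
  (cells with P = 0 contribute 0)
Sum of the 16 terms: H(X,Y) = 2.9363 bits

Marginal of Y (column sums):
  P(Y=0) = 2/33 + 1/33 + 0 + 1/11 = 2/11
  P(Y=1) = 0 + 1/33 + 1/33 + 7/33 = 3/11
  P(Y=2) = 0 + 2/11 + 1/33 + 0 = 7/33
  P(Y=3) = 7/33 + 4/33 + 0 + 0 = 1/3
H(Y) = -[(2/11)·log₂(2/11) + (3/11)·log₂(3/11) + (7/33)·log₂(7/33) + (1/3)·log₂(1/3)]
  = 0.44717 + 0.51122 + 0.47452 + 0.52832 = 1.9612 bits

H(X|Y) = H(X,Y) - H(Y) = 2.9363 - 1.9612 = 0.9751 bits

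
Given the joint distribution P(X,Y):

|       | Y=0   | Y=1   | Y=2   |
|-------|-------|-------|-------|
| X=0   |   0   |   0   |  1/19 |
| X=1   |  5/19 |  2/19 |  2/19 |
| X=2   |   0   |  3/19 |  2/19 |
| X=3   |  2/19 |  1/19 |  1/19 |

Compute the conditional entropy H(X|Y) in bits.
1.3846 bits

H(X|Y) = H(X,Y) - H(Y)

H(X,Y) = -Σ_{x,y} P(x,y) log₂ P(x,y). Per-cell terms -P(x,y)·log₂P(x,y):
  X=0: 0.00000, 0.00000, 0.22358
  X=1: 0.50684, 0.34189, 0.34189
  X=2: 0.00000, 0.42047, 0.34189
  X=3: 0.34189, 0.22358, 0.22358
  (cells with P = 0 contribute 0)
Sum of the 12 terms: H(X,Y) = 2.9656 bits

Marginal of Y (column sums):
  P(Y=0) = 0 + 5/19 + 0 + 2/19 = 7/19
  P(Y=1) = 0 + 2/19 + 3/19 + 1/19 = 6/19
  P(Y=2) = 1/19 + 2/19 + 2/19 + 1/19 = 6/19
H(Y) = -[(7/19)·log₂(7/19) + (6/19)·log₂(6/19) + (6/19)·log₂(6/19)]
  = 0.53074 + 0.52515 + 0.52515 = 1.5810 bits

H(X|Y) = H(X,Y) - H(Y) = 2.9656 - 1.5810 = 1.3846 bits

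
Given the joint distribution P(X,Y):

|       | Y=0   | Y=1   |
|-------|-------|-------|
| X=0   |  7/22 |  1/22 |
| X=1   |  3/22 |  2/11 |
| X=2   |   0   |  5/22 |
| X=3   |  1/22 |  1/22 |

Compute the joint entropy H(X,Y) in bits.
2.4587 bits

H(X,Y) = -Σ_{x,y} P(x,y) log₂ P(x,y). Per-cell terms -P(x,y)·log₂P(x,y):
  X=0: 0.52566, 0.20270
  X=1: 0.39197, 0.44717
  X=2: 0.00000, 0.48580
  X=3: 0.20270, 0.20270
  (cells with P = 0 contribute 0)
Sum of the 8 terms: H(X,Y) = 2.4587 bits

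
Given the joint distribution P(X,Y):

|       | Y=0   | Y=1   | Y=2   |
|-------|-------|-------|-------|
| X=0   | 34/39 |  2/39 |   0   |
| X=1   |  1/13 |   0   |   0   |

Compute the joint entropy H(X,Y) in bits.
0.6770 bits

H(X,Y) = -Σ_{x,y} P(x,y) log₂ P(x,y). Per-cell terms -P(x,y)·log₂P(x,y):
  X=0: 0.1726, 0.2198, 0.0000
  X=1: 0.2846, 0.0000, 0.0000
  (cells with P = 0 contribute 0)
Sum of the 6 terms: H(X,Y) = 0.6770 bits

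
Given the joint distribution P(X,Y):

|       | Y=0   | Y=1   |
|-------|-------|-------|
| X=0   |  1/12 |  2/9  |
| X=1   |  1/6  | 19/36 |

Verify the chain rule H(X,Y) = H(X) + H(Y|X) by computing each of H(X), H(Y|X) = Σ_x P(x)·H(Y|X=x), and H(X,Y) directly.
H(X) = 0.8880 bits, H(Y|X) = 0.8104 bits, H(X,Y) = 1.6984 bits

Marginal of X (row sums):
  P(X=0) = 1/12 + 2/9 = 11/36
  P(X=1) = 1/6 + 19/36 = 25/36
H(X) = -[(11/36)·log₂(11/36) + (25/36)·log₂(25/36)]
  = 0.52265 + 0.36533 = 0.8880 bits

H(Y|X) = Σ_x P(x)·H(Y|X=x):
  X=0: P(X=0) = 11/36, P(Y|X=0) = (3/11, 8/11) → H(Y|X=0) = 0.84535
  X=1: P(X=1) = 25/36, P(Y|X=1) = (6/25, 19/25) → H(Y|X=1) = 0.79504
H(Y|X) = (11/36)·0.84535 + (25/36)·0.79504 = 0.8104 bits

H(X,Y) = -Σ_{x,y} P(x,y) log₂ P(x,y). Per-cell terms -P(x,y)·log₂P(x,y):
  X=0: 0.29875, 0.48221
  X=1: 0.43083, 0.48661
Sum of the 4 terms: H(X,Y) = 1.6984 bits

Chain rule check:
  H(X) + H(Y|X) = 0.8880 + 0.8104 = 1.6984 bits
  H(X,Y) = 1.6984 bits
✓ Chain rule verified.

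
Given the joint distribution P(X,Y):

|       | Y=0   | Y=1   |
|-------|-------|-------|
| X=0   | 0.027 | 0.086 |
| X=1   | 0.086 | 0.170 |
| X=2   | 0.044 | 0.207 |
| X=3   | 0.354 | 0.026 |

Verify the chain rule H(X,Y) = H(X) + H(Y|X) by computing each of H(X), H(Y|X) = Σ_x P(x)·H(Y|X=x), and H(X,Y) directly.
H(X) = 1.8897 bits, H(Y|X) = 0.6303 bits, H(X,Y) = 2.5200 bits

Marginal of X (row sums):
  P(X=0) = 0.027 + 0.086 = 0.113
  P(X=1) = 0.086 + 0.170 = 0.256
  P(X=2) = 0.044 + 0.207 = 0.251
  P(X=3) = 0.354 + 0.026 = 0.380
H(X) = -[0.113·log₂(0.113) + 0.256·log₂(0.256) + 0.251·log₂(0.251) + 0.380·log₂(0.380)]
  = 0.35545 + 0.50324 + 0.50055 + 0.53045 = 1.8897 bits

H(Y|X) = Σ_x P(x)·H(Y|X=x):
  X=0: P(X=0) = 0.113, P(Y|X=0) = (27/113, 86/113) → H(Y|X=0) = 0.79327
  X=1: P(X=1) = 0.256, P(Y|X=1) = (43/128, 85/128) → H(Y|X=1) = 0.92088
  X=2: P(X=2) = 0.251, P(Y|X=2) = (44/251, 207/251) → H(Y|X=2) = 0.66968
  X=3: P(X=3) = 0.380, P(Y|X=3) = (177/190, 13/190) → H(Y|X=3) = 0.36000
H(Y|X) = 0.113·0.79327 + 0.256·0.92088 + 0.251·0.66968 + 0.380·0.36000 = 0.6303 bits

H(X,Y) = -Σ_{x,y} P(x,y) log₂ P(x,y). Per-cell terms -P(x,y)·log₂P(x,y):
  X=0: 0.14069, 0.30440
  X=1: 0.30440, 0.43459
  X=2: 0.19828, 0.47037
  X=3: 0.53036, 0.13690
Sum of the 8 terms: H(X,Y) = 2.5200 bits

Chain rule check:
  H(X) + H(Y|X) = 1.8897 + 0.6303 = 2.5200 bits
  H(X,Y) = 2.5200 bits
✓ Chain rule verified.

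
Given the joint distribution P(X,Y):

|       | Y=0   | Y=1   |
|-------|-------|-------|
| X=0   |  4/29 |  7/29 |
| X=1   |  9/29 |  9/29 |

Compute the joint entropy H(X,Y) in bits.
1.9369 bits

H(X,Y) = -Σ_{x,y} P(x,y) log₂ P(x,y). Per-cell terms -P(x,y)·log₂P(x,y):
  X=0: 0.39420, 0.49498
  X=1: 0.52388, 0.52388
Sum of the 4 terms: H(X,Y) = 1.9369 bits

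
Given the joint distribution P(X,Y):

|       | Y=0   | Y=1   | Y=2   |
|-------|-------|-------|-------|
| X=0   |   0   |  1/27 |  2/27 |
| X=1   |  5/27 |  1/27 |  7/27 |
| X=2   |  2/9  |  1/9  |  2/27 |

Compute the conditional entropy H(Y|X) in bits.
1.3107 bits

H(Y|X) = H(X,Y) - H(X)

H(X,Y) = -Σ_{x,y} P(x,y) log₂ P(x,y). Per-cell terms -P(x,y)·log₂P(x,y):
  X=0: 0.00000, 0.17611, 0.27814
  X=1: 0.45055, 0.17611, 0.50492
  X=2: 0.48221, 0.35221, 0.27814
  (cells with P = 0 contribute 0)
Sum of the 9 terms: H(X,Y) = 2.6984 bits

Marginal of X (row sums):
  P(X=0) = 0 + 1/27 + 2/27 = 1/9
  P(X=1) = 5/27 + 1/27 + 7/27 = 13/27
  P(X=2) = 2/9 + 1/9 + 2/27 = 11/27
H(X) = -[(1/9)·log₂(1/9) + (13/27)·log₂(13/27) + (11/27)·log₂(11/27)]
  = 0.35221 + 0.50770 + 0.52778 = 1.3877 bits

H(Y|X) = H(X,Y) - H(X) = 2.6984 - 1.3877 = 1.3107 bits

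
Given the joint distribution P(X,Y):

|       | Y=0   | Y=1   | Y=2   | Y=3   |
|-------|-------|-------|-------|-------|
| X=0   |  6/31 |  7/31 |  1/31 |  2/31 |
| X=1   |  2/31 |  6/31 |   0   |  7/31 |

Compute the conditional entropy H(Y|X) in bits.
1.5574 bits

H(Y|X) = H(X,Y) - H(X)

H(X,Y) = -Σ_{x,y} P(x,y) log₂ P(x,y). Per-cell terms -P(x,y)·log₂P(x,y):
  X=0: 0.4585614, 0.4847706, 0.1598128, 0.2551094
  X=1: 0.2551094, 0.4585614, 0.0000000, 0.4847706
  (cells with P = 0 contribute 0)
Sum of the 8 terms: H(X,Y) = 2.556696 bits

Marginal of X (row sums):
  P(X=0) = 6/31 + 7/31 + 1/31 + 2/31 = 16/31
  P(X=1) = 2/31 + 6/31 + 0 + 7/31 = 15/31
H(X) = -[(16/31)·log₂(16/31) + (15/31)·log₂(15/31)]
  = 0.4924884 + 0.5067608 = 0.999249 bits

H(Y|X) = H(X,Y) - H(X) = 2.556696 - 0.999249 = 1.5574 bits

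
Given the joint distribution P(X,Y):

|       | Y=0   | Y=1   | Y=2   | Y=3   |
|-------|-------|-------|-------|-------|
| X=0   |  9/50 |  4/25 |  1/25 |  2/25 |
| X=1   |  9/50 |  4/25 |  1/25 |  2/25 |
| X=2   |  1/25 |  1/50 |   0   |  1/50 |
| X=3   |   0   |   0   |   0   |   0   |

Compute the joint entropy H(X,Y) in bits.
3.1027 bits

H(X,Y) = -Σ_{x,y} P(x,y) log₂ P(x,y). Per-cell terms -P(x,y)·log₂P(x,y):
  X=0: 0.44531, 0.42302, 0.18575, 0.29151
  X=1: 0.44531, 0.42302, 0.18575, 0.29151
  X=2: 0.18575, 0.11288, 0.00000, 0.11288
  X=3: 0.00000, 0.00000, 0.00000, 0.00000
  (cells with P = 0 contribute 0)
Sum of the 16 terms: H(X,Y) = 3.1027 bits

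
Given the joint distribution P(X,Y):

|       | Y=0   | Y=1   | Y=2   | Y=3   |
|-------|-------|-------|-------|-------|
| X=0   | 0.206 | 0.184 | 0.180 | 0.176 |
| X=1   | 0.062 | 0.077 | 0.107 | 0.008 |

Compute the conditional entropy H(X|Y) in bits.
0.7585 bits

H(X|Y) = H(X,Y) - H(Y)

H(X,Y) = -Σ_{x,y} P(x,y) log₂ P(x,y). Per-cell terms -P(x,y)·log₂P(x,y):
  X=0: 0.46953, 0.44937, 0.44531, 0.44112
  X=1: 0.24872, 0.28482, 0.34500, 0.05573
Sum of the 8 terms: H(X,Y) = 2.7396 bits

Marginal of Y (column sums):
  P(Y=0) = 0.206 + 0.062 = 0.268
  P(Y=1) = 0.184 + 0.077 = 0.261
  P(Y=2) = 0.180 + 0.107 = 0.287
  P(Y=3) = 0.176 + 0.008 = 0.184
H(Y) = -[0.268·log₂(0.268) + 0.261·log₂(0.261) + 0.287·log₂(0.287) + 0.184·log₂(0.184)]
  = 0.50912 + 0.50579 + 0.51685 + 0.44937 = 1.9811 bits

H(X|Y) = H(X,Y) - H(Y) = 2.7396 - 1.9811 = 0.7585 bits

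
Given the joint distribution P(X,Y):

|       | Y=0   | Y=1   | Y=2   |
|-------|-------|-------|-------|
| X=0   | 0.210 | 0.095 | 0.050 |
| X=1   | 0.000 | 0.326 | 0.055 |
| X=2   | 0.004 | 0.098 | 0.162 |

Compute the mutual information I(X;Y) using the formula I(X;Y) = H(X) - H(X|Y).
0.4893 bits

I(X;Y) = H(X) - H(X|Y)

Marginal of X (row sums):
  P(X=0) = 0.210 + 0.095 + 0.050 = 0.355
  P(X=1) = 0.000 + 0.326 + 0.055 = 0.381
  P(X=2) = 0.004 + 0.098 + 0.162 = 0.264
H(X) = -[0.355·log₂(0.355) + 0.381·log₂(0.381) + 0.264·log₂(0.264)]
  = 0.53041 + 0.53040 + 0.50725 = 1.5681 bits

Marginal of Y (column sums):
  P(Y=0) = 0.210 + 0.000 + 0.004 = 0.214
  P(Y=1) = 0.095 + 0.326 + 0.098 = 0.519
  P(Y=2) = 0.050 + 0.055 + 0.162 = 0.267
H(X|Y) = Σ_y P(y)·H(X|Y=y):
  Y=0: P(Y=0) = 0.214, P(X|Y=0) = (105/107, 0, 2/107) → H(X|Y=0) = 0.13403
  Y=1: P(Y=1) = 0.519, P(X|Y=1) = (95/519, 326/519, 98/519) → H(X|Y=1) = 1.32390
  Y=2: P(Y=2) = 0.267, P(X|Y=2) = (50/267, 55/267, 54/89) → H(X|Y=2) = 1.35949
H(X|Y) = 0.214·0.13403 + 0.519·1.32390 + 0.267·1.35949 = 1.0788 bits

I(X;Y) = H(X) - H(X|Y) = 1.5681 - 1.0788 = 0.4893 bits

Cross-check via I(X;Y) = H(X) + H(Y) - H(X,Y): computing H(Y) from the column sums and H(X,Y) from the 9 cells in the same way gives H(Y) = 1.4757 bits and H(X,Y) = 2.5545 bits, so
I(X;Y) = 1.5681 + 1.4757 - 2.5545 = 0.4893 bits ✓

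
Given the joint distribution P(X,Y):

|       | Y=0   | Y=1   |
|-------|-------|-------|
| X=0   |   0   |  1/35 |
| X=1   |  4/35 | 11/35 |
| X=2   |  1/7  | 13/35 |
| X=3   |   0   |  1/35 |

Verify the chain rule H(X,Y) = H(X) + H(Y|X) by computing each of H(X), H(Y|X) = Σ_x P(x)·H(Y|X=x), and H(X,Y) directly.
H(X) = 1.3104 bits, H(Y|X) = 0.7969 bits, H(X,Y) = 2.1073 bits

Marginal of X (row sums):
  P(X=0) = 0 + 1/35 = 1/35
  P(X=1) = 4/35 + 11/35 = 3/7
  P(X=2) = 1/7 + 13/35 = 18/35
  P(X=3) = 0 + 1/35 = 1/35
H(X) = -[(1/35)·log₂(1/35) + (3/7)·log₂(3/7) + (18/35)·log₂(18/35) + (1/35)·log₂(1/35)]
  = 0.14655 + 0.52388 + 0.49338 + 0.14655 = 1.3104 bits

H(Y|X) = Σ_x P(x)·H(Y|X=x):
  X=0: P(X=0) = 1/35, P(Y|X=0) = (0, 1) → H(Y|X=0) = 0.00000
  X=1: P(X=1) = 3/7, P(Y|X=1) = (4/15, 11/15) → H(Y|X=1) = 0.83664
  X=2: P(X=2) = 18/35, P(Y|X=2) = (5/18, 13/18) → H(Y|X=2) = 0.85241
  X=3: P(X=3) = 1/35, P(Y|X=3) = (0, 1) → H(Y|X=3) = 0.00000
H(Y|X) = (1/35)·0.00000 + (3/7)·0.83664 + (18/35)·0.85241 + (1/35)·0.00000 = 0.7969 bits

H(X,Y) = -Σ_{x,y} P(x,y) log₂ P(x,y). Per-cell terms -P(x,y)·log₂P(x,y):
  X=0: 0.00000, 0.14655
  X=1: 0.35763, 0.52481
  X=2: 0.40105, 0.53071
  X=3: 0.00000, 0.14655
  (cells with P = 0 contribute 0)
Sum of the 8 terms: H(X,Y) = 2.1073 bits

Chain rule check:
  H(X) + H(Y|X) = 1.3104 + 0.7969 = 2.1073 bits
  H(X,Y) = 2.1073 bits
✓ Chain rule verified.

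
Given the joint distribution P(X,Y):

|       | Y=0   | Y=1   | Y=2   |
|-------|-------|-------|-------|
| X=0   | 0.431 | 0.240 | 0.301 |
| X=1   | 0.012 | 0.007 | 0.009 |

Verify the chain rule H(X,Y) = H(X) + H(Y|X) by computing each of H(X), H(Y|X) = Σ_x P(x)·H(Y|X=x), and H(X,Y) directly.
H(X) = 0.1843 bits, H(Y|X) = 1.5424 bits, H(X,Y) = 1.7267 bits

Marginal of X (row sums):
  P(X=0) = 0.431 + 0.240 + 0.301 = 0.972
  P(X=1) = 0.012 + 0.007 + 0.009 = 0.028
H(X) = -[0.972·log₂(0.972) + 0.028·log₂(0.028)]
  = 0.03982 + 0.14444 = 0.1843 bits

H(Y|X) = Σ_x P(x)·H(Y|X=x):
  X=0: P(X=0) = 0.972, P(Y|X=0) = (431/972, 20/81, 301/972) → H(Y|X=0) = 1.54221
  X=1: P(X=1) = 0.028, P(Y|X=1) = (3/7, 1/4, 9/28) → H(Y|X=1) = 1.55020
H(Y|X) = 0.972·1.54221 + 0.028·1.55020 = 1.5424 bits

H(X,Y) = -Σ_{x,y} P(x,y) log₂ P(x,y). Per-cell terms -P(x,y)·log₂P(x,y):
  X=0: 0.52334, 0.49413, 0.52138
  X=1: 0.07657, 0.05011, 0.06116
Sum of the 6 terms: H(X,Y) = 1.7267 bits

Chain rule check:
  H(X) + H(Y|X) = 0.1843 + 1.5424 = 1.7267 bits
  H(X,Y) = 1.7267 bits
✓ Chain rule verified.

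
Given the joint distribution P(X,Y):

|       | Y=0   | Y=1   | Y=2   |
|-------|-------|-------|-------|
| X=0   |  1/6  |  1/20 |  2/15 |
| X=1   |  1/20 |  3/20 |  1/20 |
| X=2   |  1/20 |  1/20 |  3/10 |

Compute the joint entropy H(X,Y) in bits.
2.8305 bits

H(X,Y) = -Σ_{x,y} P(x,y) log₂ P(x,y). Per-cell terms -P(x,y)·log₂P(x,y):
  X=0: 0.4308, 0.2161, 0.3876
  X=1: 0.2161, 0.4105, 0.2161
  X=2: 0.2161, 0.2161, 0.5211
Sum of the 9 terms: H(X,Y) = 2.8305 bits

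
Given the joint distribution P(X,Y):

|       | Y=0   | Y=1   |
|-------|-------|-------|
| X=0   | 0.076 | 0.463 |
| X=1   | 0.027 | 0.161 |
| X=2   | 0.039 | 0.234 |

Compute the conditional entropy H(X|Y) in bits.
1.4452 bits

H(X|Y) = H(X,Y) - H(Y)

H(X,Y) = -Σ_{x,y} P(x,y) log₂ P(x,y). Per-cell terms -P(x,y)·log₂P(x,y):
  X=0: 0.2826, 0.5144
  X=1: 0.1407, 0.4242
  X=2: 0.1825, 0.4903
Sum of the 6 terms: H(X,Y) = 2.0347 bits

Marginal of Y (column sums):
  P(Y=0) = 0.076 + 0.027 + 0.039 = 0.142
  P(Y=1) = 0.463 + 0.161 + 0.234 = 0.858
H(Y) = -[0.142·log₂(0.142) + 0.858·log₂(0.858)]
  = 0.3999 + 0.1896 = 0.5895 bits

H(X|Y) = H(X,Y) - H(Y) = 2.0347 - 0.5895 = 1.4452 bits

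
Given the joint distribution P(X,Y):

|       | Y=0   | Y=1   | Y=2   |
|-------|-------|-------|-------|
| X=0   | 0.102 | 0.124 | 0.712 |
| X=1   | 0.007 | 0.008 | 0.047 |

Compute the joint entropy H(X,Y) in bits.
1.3714 bits

H(X,Y) = -Σ_{x,y} P(x,y) log₂ P(x,y). Per-cell terms -P(x,y)·log₂P(x,y):
  X=0: 0.335923, 0.373437, 0.348916
  X=1: 0.050109, 0.055726, 0.207326
Sum of the 6 terms: H(X,Y) = 1.3714 bits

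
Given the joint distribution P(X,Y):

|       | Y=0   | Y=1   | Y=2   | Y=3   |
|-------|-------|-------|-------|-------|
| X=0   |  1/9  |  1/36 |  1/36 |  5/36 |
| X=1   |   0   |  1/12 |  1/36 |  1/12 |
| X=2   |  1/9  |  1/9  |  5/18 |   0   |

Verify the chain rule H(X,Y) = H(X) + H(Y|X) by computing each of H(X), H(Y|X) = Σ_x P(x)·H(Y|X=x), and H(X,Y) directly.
H(X) = 1.4820 bits, H(Y|X) = 1.5118 bits, H(X,Y) = 2.9939 bits

Marginal of X (row sums):
  P(X=0) = 1/9 + 1/36 + 1/36 + 5/36 = 11/36
  P(X=1) = 0 + 1/12 + 1/36 + 1/12 = 7/36
  P(X=2) = 1/9 + 1/9 + 5/18 + 0 = 1/2
H(X) = -[(11/36)·log₂(11/36) + (7/36)·log₂(7/36) + (1/2)·log₂(1/2)]
  = 0.5226508 + 0.4593886 + 0.5000000 = 1.4820 bits

H(Y|X) = Σ_x P(x)·H(Y|X=x):
  X=0: P(X=0) = 11/36, P(Y|X=0) = (4/11, 1/11, 1/11, 5/11) → H(Y|X=0) = 1.6767370
  X=1: P(X=1) = 7/36, P(Y|X=1) = (0, 3/7, 1/7, 3/7) → H(Y|X=1) = 1.4488156
  X=2: P(X=2) = 1/2, P(Y|X=2) = (2/9, 2/9, 5/9, 0) → H(Y|X=2) = 1.4355205
H(Y|X) = (11/36)·1.6767370 + (7/36)·1.4488156 + (1/2)·1.4355205 = 1.5118 bits

H(X,Y) = -Σ_{x,y} P(x,y) log₂ P(x,y). Per-cell terms -P(x,y)·log₂P(x,y):
  X=0: 0.3522139, 0.1436090, 0.1436090, 0.3955551
  X=1: 0.0000000, 0.2987469, 0.1436090, 0.2987469
  X=2: 0.3522139, 0.3522139, 0.5133325, 0.0000000
  (cells with P = 0 contribute 0)
Sum of the 12 terms: H(X,Y) = 2.9939 bits

Chain rule check:
  H(X) + H(Y|X) = 1.4820 + 1.5118 = 2.9938 bits
  H(X,Y) = 2.9939 bits
✓ Chain rule verified (Δ = 0.0001 is 4-dp rounding noise: each of the three values was rounded independently).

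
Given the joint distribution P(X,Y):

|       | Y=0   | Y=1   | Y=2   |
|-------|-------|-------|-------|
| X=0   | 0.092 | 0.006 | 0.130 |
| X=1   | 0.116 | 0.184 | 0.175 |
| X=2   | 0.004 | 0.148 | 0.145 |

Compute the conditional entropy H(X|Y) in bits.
1.3155 bits

H(X|Y) = H(X,Y) - H(Y)

H(X,Y) = -Σ_{x,y} P(x,y) log₂ P(x,y). Per-cell terms -P(x,y)·log₂P(x,y):
  X=0: 0.31668, 0.04428, 0.38264
  X=1: 0.36051, 0.44937, 0.44005
  X=2: 0.03186, 0.40794, 0.40395
Sum of the 9 terms: H(X,Y) = 2.8373 bits

Marginal of Y (column sums):
  P(Y=0) = 0.092 + 0.116 + 0.004 = 0.212
  P(Y=1) = 0.006 + 0.184 + 0.148 = 0.338
  P(Y=2) = 0.130 + 0.175 + 0.145 = 0.450
H(Y) = -[0.212·log₂(0.212) + 0.338·log₂(0.338) + 0.450·log₂(0.450)]
  = 0.47443 + 0.52894 + 0.51840 = 1.5218 bits

H(X|Y) = H(X,Y) - H(Y) = 2.8373 - 1.5218 = 1.3155 bits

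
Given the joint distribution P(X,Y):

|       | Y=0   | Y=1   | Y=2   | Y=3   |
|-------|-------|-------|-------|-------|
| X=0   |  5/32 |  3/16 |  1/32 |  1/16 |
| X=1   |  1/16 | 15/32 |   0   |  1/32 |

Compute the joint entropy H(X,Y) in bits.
2.1962 bits

H(X,Y) = -Σ_{x,y} P(x,y) log₂ P(x,y). Per-cell terms -P(x,y)·log₂P(x,y):
  X=0: 0.41845, 0.45282, 0.15625, 0.25000
  X=1: 0.25000, 0.51240, 0.00000, 0.15625
  (cells with P = 0 contribute 0)
Sum of the 8 terms: H(X,Y) = 2.1962 bits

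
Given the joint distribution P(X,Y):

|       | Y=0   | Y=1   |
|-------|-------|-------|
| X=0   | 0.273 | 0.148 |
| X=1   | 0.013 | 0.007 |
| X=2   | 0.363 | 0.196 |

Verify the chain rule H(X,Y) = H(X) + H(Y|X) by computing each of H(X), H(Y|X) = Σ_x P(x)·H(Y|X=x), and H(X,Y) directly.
H(X) = 1.1074 bits, H(Y|X) = 0.9350 bits, H(X,Y) = 2.0423 bits

Marginal of X (row sums):
  P(X=0) = 0.273 + 0.148 = 0.421
  P(X=1) = 0.013 + 0.007 = 0.020
  P(X=2) = 0.363 + 0.196 = 0.559
H(X) = -[0.421·log₂(0.421) + 0.020·log₂(0.020) + 0.559·log₂(0.559)]
  = 0.52545 + 0.11288 + 0.46905 = 1.1074 bits

H(Y|X) = Σ_x P(x)·H(Y|X=x):
  X=0: P(X=0) = 0.421, P(Y|X=0) = (273/421, 148/421) → H(Y|X=0) = 0.93544
  X=1: P(X=1) = 0.020, P(Y|X=1) = (13/20, 7/20) → H(Y|X=1) = 0.93407
  X=2: P(X=2) = 0.559, P(Y|X=2) = (363/559, 196/559) → H(Y|X=2) = 0.93463
H(Y|X) = 0.421·0.93544 + 0.020·0.93407 + 0.559·0.93463 = 0.9350 bits

H(X,Y) = -Σ_{x,y} P(x,y) log₂ P(x,y). Per-cell terms -P(x,y)·log₂P(x,y):
  X=0: 0.51134, 0.40794
  X=1: 0.08145, 0.05011
  X=2: 0.53069, 0.46081
Sum of the 6 terms: H(X,Y) = 2.0423 bits

Chain rule check:
  H(X) + H(Y|X) = 1.1074 + 0.9350 = 2.0424 bits
  H(X,Y) = 2.0423 bits
✓ Chain rule verified (Δ = 0.0001 is 4-dp rounding noise: each of the three values was rounded independently).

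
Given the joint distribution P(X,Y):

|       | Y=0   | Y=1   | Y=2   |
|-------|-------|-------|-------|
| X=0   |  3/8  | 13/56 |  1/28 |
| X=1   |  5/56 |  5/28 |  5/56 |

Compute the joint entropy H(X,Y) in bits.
2.2577 bits

H(X,Y) = -Σ_{x,y} P(x,y) log₂ P(x,y). Per-cell terms -P(x,y)·log₂P(x,y):
  X=0: 0.53064, 0.48911, 0.17169
  X=1: 0.31120, 0.44383, 0.31120
Sum of the 6 terms: H(X,Y) = 2.2577 bits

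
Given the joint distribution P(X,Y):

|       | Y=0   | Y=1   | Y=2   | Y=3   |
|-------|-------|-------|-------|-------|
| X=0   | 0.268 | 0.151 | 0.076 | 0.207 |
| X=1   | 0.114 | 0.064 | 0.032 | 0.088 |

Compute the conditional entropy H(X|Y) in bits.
0.8788 bits

H(X|Y) = H(X,Y) - H(Y)

H(X,Y) = -Σ_{x,y} P(x,y) log₂ P(x,y). Per-cell terms -P(x,y)·log₂P(x,y):
  X=0: 0.50912, 0.41183, 0.28256, 0.47037
  X=1: 0.35715, 0.25381, 0.15891, 0.30856
Sum of the 8 terms: H(X,Y) = 2.7523 bits

Marginal of Y (column sums):
  P(Y=0) = 0.268 + 0.114 = 0.382
  P(Y=1) = 0.151 + 0.064 = 0.215
  P(Y=2) = 0.076 + 0.032 = 0.108
  P(Y=3) = 0.207 + 0.088 = 0.295
H(Y) = -[0.382·log₂(0.382) + 0.215·log₂(0.215) + 0.108·log₂(0.108) + 0.295·log₂(0.295)]
  = 0.53035 + 0.47678 + 0.34678 + 0.51956 = 1.8735 bits

H(X|Y) = H(X,Y) - H(Y) = 2.7523 - 1.8735 = 0.8788 bits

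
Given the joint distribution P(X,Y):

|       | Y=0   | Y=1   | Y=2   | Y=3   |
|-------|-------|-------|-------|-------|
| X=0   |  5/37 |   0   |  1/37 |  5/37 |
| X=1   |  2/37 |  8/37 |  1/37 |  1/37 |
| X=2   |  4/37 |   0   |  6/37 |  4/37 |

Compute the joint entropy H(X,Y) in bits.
3.0276 bits

H(X,Y) = -Σ_{x,y} P(x,y) log₂ P(x,y). Per-cell terms -P(x,y)·log₂P(x,y):
  X=0: 0.3902, 0.0000, 0.1408, 0.3902
  X=1: 0.2275, 0.4777, 0.1408, 0.1408
  X=2: 0.3470, 0.0000, 0.4256, 0.3470
  (cells with P = 0 contribute 0)
Sum of the 12 terms: H(X,Y) = 3.0276 bits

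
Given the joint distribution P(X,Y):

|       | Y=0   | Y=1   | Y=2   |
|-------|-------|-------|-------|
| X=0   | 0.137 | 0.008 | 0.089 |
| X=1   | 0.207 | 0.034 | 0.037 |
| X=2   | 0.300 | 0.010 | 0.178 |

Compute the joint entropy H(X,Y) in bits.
2.6022 bits

H(X,Y) = -Σ_{x,y} P(x,y) log₂ P(x,y). Per-cell terms -P(x,y)·log₂P(x,y):
  X=0: 0.3929, 0.0557, 0.3106
  X=1: 0.4704, 0.1659, 0.1760
  X=2: 0.5211, 0.0664, 0.4432
Sum of the 9 terms: H(X,Y) = 2.6022 bits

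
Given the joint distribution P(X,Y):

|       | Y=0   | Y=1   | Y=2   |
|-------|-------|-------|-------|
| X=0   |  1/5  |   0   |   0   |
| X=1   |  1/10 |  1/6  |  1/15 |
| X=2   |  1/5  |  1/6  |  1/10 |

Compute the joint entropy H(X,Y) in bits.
2.7153 bits

H(X,Y) = -Σ_{x,y} P(x,y) log₂ P(x,y). Per-cell terms -P(x,y)·log₂P(x,y):
  X=0: 0.4644, 0.0000, 0.0000
  X=1: 0.3322, 0.4308, 0.2605
  X=2: 0.4644, 0.4308, 0.3322
  (cells with P = 0 contribute 0)
Sum of the 9 terms: H(X,Y) = 2.7153 bits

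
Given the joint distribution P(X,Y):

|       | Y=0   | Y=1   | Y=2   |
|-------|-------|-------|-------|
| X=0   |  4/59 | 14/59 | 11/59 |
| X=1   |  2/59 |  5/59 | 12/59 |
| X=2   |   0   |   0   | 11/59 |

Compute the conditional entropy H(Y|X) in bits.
1.1120 bits

H(Y|X) = H(X,Y) - H(X)

H(X,Y) = -Σ_{x,y} P(x,y) log₂ P(x,y). Per-cell terms -P(x,y)·log₂P(x,y):
  X=0: 0.26323, 0.49244, 0.45179
  X=1: 0.16551, 0.30176, 0.46732
  X=2: 0.00000, 0.00000, 0.45179
  (cells with P = 0 contribute 0)
Sum of the 9 terms: H(X,Y) = 2.59384 bits

Marginal of X (row sums):
  P(X=0) = 4/59 + 14/59 + 11/59 = 29/59
  P(X=1) = 2/59 + 5/59 + 12/59 = 19/59
  P(X=2) = 0 + 0 + 11/59 = 11/59
H(X) = -[(29/59)·log₂(29/59) + (19/59)·log₂(19/59) + (11/59)·log₂(11/59)]
  = 0.50365 + 0.52643 + 0.45179 = 1.48187 bits

H(Y|X) = H(X,Y) - H(X) = 2.59384 - 1.48187 = 1.1120 bits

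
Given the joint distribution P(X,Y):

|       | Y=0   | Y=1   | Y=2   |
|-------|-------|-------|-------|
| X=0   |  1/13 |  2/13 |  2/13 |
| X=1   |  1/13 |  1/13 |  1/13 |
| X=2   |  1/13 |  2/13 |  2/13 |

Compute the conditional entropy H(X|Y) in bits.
1.5365 bits

H(X|Y) = H(X,Y) - H(Y)

H(X,Y) = -Σ_{x,y} P(x,y) log₂ P(x,y). Per-cell terms -P(x,y)·log₂P(x,y):
  X=0: 0.2846492, 0.4154523, 0.4154523
  X=1: 0.2846492, 0.2846492, 0.2846492
  X=2: 0.2846492, 0.4154523, 0.4154523
Sum of the 9 terms: H(X,Y) = 3.085055 bits

Marginal of Y (column sums):
  P(Y=0) = 1/13 + 1/13 + 1/13 = 3/13
  P(Y=1) = 2/13 + 1/13 + 2/13 = 5/13
  P(Y=2) = 2/13 + 1/13 + 2/13 = 5/13
H(Y) = -[(3/13)·log₂(3/13) + (5/13)·log₂(5/13) + (5/13)·log₂(5/13)]
  = 0.4881871 + 0.5301968 + 0.5301968 = 1.548581 bits

H(X|Y) = H(X,Y) - H(Y) = 3.085055 - 1.548581 = 1.5365 bits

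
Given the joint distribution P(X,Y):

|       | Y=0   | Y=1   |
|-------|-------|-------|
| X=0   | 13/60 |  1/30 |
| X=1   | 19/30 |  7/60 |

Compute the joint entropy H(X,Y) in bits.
1.4206 bits

H(X,Y) = -Σ_{x,y} P(x,y) log₂ P(x,y). Per-cell terms -P(x,y)·log₂P(x,y):
  X=0: 0.4781, 0.1636
  X=1: 0.4173, 0.3616
Sum of the 4 terms: H(X,Y) = 1.4206 bits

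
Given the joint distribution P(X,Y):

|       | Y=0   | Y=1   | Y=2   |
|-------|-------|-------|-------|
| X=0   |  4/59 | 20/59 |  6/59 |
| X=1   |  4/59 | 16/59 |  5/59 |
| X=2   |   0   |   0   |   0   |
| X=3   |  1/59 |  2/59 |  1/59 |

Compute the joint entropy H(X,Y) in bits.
2.5681 bits

H(X,Y) = -Σ_{x,y} P(x,y) log₂ P(x,y). Per-cell terms -P(x,y)·log₂P(x,y):
  X=0: 0.2632, 0.5291, 0.3354
  X=1: 0.2632, 0.5105, 0.3018
  X=2: 0.0000, 0.0000, 0.0000
  X=3: 0.0997, 0.1655, 0.0997
  (cells with P = 0 contribute 0)
Sum of the 12 terms: H(X,Y) = 2.5681 bits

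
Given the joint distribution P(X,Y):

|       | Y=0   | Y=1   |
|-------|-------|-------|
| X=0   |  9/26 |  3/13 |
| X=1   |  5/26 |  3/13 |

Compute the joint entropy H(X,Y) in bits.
1.9636 bits

H(X,Y) = -Σ_{x,y} P(x,y) log₂ P(x,y). Per-cell terms -P(x,y)·log₂P(x,y):
  X=0: 0.5298, 0.4882
  X=1: 0.4574, 0.4882
Sum of the 4 terms: H(X,Y) = 1.9636 bits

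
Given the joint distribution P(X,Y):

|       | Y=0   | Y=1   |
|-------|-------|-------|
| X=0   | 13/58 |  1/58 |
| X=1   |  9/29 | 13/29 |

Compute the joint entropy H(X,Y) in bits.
1.6274 bits

H(X,Y) = -Σ_{x,y} P(x,y) log₂ P(x,y). Per-cell terms -P(x,y)·log₂P(x,y):
  X=0: 0.4836, 0.1010
  X=1: 0.5239, 0.5189
Sum of the 4 terms: H(X,Y) = 1.6274 bits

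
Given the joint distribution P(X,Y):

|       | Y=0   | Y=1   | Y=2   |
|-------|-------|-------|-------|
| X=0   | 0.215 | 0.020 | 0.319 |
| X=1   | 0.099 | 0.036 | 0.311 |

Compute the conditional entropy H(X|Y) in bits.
0.9649 bits

H(X|Y) = H(X,Y) - H(Y)

H(X,Y) = -Σ_{x,y} P(x,y) log₂ P(x,y). Per-cell terms -P(x,y)·log₂P(x,y):
  X=0: 0.47678, 0.11288, 0.52583
  X=1: 0.33031, 0.17265, 0.52404
Sum of the 6 terms: H(X,Y) = 2.1425 bits

Marginal of Y (column sums):
  P(Y=0) = 0.215 + 0.099 = 0.314
  P(Y=1) = 0.020 + 0.036 = 0.056
  P(Y=2) = 0.319 + 0.311 = 0.630
H(Y) = -[0.314·log₂(0.314) + 0.056·log₂(0.056) + 0.630·log₂(0.630)]
  = 0.52475 + 0.23287 + 0.41994 = 1.1776 bits

H(X|Y) = H(X,Y) - H(Y) = 2.1425 - 1.1776 = 0.9649 bits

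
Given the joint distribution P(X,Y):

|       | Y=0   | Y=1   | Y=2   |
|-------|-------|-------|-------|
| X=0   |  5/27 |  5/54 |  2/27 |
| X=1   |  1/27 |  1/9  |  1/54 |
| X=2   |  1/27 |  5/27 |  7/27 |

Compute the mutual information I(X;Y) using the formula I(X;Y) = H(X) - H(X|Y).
0.2208 bits

I(X;Y) = H(X) - H(X|Y)

Marginal of X (row sums):
  P(X=0) = 5/27 + 5/54 + 2/27 = 19/54
  P(X=1) = 1/27 + 1/9 + 1/54 = 1/6
  P(X=2) = 1/27 + 5/27 + 7/27 = 13/27
H(X) = -[(19/54)·log₂(19/54) + (1/6)·log₂(1/6) + (13/27)·log₂(13/27)]
  = 0.53023 + 0.43083 + 0.50770 = 1.4688 bits

Marginal of Y (column sums):
  P(Y=0) = 5/27 + 1/27 + 1/27 = 7/27
  P(Y=1) = 5/54 + 1/9 + 5/27 = 7/18
  P(Y=2) = 2/27 + 1/54 + 7/27 = 19/54
H(X|Y) = Σ_y P(y)·H(X|Y=y):
  Y=0: P(Y=0) = 7/27, P(X|Y=0) = (5/7, 1/7, 1/7) → H(X|Y=0) = 1.14883
  Y=1: P(Y=1) = 7/18, P(X|Y=1) = (5/21, 2/7, 10/21) → H(X|Y=1) = 1.51905
  Y=2: P(Y=2) = 19/54, P(X|Y=2) = (4/19, 1/19, 14/19) → H(X|Y=2) = 1.02146
H(X|Y) = (7/27)·1.14883 + (7/18)·1.51905 + (19/54)·1.02146 = 1.2480 bits

I(X;Y) = H(X) - H(X|Y) = 1.4688 - 1.2480 = 0.2208 bits

Cross-check via I(X;Y) = H(X) + H(Y) - H(X,Y): computing H(Y) from the column sums and H(X,Y) from the 9 cells in the same way gives H(Y) = 1.5650 bits and H(X,Y) = 2.8130 bits, so
I(X;Y) = 1.4688 + 1.5650 - 2.8130 = 0.2208 bits ✓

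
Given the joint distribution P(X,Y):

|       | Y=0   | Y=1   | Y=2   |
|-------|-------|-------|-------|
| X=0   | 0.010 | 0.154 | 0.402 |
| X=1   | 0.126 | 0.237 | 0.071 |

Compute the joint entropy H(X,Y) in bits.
2.1504 bits

H(X,Y) = -Σ_{x,y} P(x,y) log₂ P(x,y). Per-cell terms -P(x,y)·log₂P(x,y):
  X=0: 0.06644, 0.41565, 0.52852
  X=1: 0.37655, 0.49226, 0.27094
Sum of the 6 terms: H(X,Y) = 2.1504 bits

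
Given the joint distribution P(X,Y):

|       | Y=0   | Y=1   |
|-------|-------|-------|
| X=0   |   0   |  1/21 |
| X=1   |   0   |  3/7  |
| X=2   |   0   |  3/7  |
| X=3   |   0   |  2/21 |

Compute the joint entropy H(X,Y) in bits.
1.5800 bits

H(X,Y) = -Σ_{x,y} P(x,y) log₂ P(x,y). Per-cell terms -P(x,y)·log₂P(x,y):
  X=0: 0.00000, 0.20916
  X=1: 0.00000, 0.52388
  X=2: 0.00000, 0.52388
  X=3: 0.00000, 0.32308
  (cells with P = 0 contribute 0)
Sum of the 8 terms: H(X,Y) = 1.5800 bits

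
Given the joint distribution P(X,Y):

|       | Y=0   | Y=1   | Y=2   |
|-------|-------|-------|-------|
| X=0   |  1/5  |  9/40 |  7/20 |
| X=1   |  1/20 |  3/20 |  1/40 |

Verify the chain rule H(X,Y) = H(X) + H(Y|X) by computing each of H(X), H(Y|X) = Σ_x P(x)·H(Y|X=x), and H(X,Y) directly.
H(X) = 0.7692 bits, H(Y|X) = 1.4692 bits, H(X,Y) = 2.2384 bits

Marginal of X (row sums):
  P(X=0) = 1/5 + 9/40 + 7/20 = 31/40
  P(X=1) = 1/20 + 3/20 + 1/40 = 9/40
H(X) = -[(31/40)·log₂(31/40) + (9/40)·log₂(9/40)]
  = 0.28499 + 0.48420 = 0.7692 bits

H(Y|X) = Σ_x P(x)·H(Y|X=x):
  X=0: P(X=0) = 31/40, P(Y|X=0) = (8/31, 9/31, 14/31) → H(Y|X=0) = 1.54025
  X=1: P(X=1) = 9/40, P(Y|X=1) = (2/9, 2/3, 1/9) → H(Y|X=1) = 1.22439
H(Y|X) = (31/40)·1.54025 + (9/40)·1.22439 = 1.4692 bits

H(X,Y) = -Σ_{x,y} P(x,y) log₂ P(x,y). Per-cell terms -P(x,y)·log₂P(x,y):
  X=0: 0.46439, 0.48420, 0.53010
  X=1: 0.21610, 0.41054, 0.13305
Sum of the 6 terms: H(X,Y) = 2.2384 bits

Chain rule check:
  H(X) + H(Y|X) = 0.7692 + 1.4692 = 2.2384 bits
  H(X,Y) = 2.2384 bits
✓ Chain rule verified.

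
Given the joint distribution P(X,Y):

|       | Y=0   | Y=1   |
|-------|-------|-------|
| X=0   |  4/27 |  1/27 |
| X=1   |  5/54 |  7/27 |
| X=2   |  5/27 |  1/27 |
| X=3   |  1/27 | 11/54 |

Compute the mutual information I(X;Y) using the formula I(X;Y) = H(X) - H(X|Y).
0.2762 bits

I(X;Y) = H(X) - H(X|Y)

Marginal of X (row sums):
  P(X=0) = 4/27 + 1/27 = 5/27
  P(X=1) = 5/54 + 7/27 = 19/54
  P(X=2) = 5/27 + 1/27 = 2/9
  P(X=3) = 1/27 + 11/54 = 13/54
H(X) = -[(5/27)·log₂(5/27) + (19/54)·log₂(19/54) + (2/9)·log₂(2/9) + (13/54)·log₂(13/54)]
  = 0.450548 + 0.530227 + 0.482206 + 0.494589 = 1.95757 bits

Marginal of Y (column sums):
  P(Y=0) = 4/27 + 5/54 + 5/27 + 1/27 = 25/54
  P(Y=1) = 1/27 + 7/27 + 1/27 + 11/54 = 29/54
H(X|Y) = Σ_y P(y)·H(X|Y=y):
  Y=0: P(Y=0) = 25/54, P(X|Y=0) = (8/25, 1/5, 2/5, 2/25) → H(X|Y=0) = 1.810699
  Y=1: P(Y=1) = 29/54, P(X|Y=1) = (2/29, 14/29, 2/29, 11/29) → H(X|Y=1) = 1.569818
H(X|Y) = (25/54)·1.810699 + (29/54)·1.569818 = 1.68134 bits

I(X;Y) = H(X) - H(X|Y) = 1.95757 - 1.68134 = 0.2762 bits

Cross-check via I(X;Y) = H(X) + H(Y) - H(X,Y): computing H(Y) from the column sums and H(X,Y) from the 8 cells in the same way gives H(Y) = 0.99604 bits and H(X,Y) = 2.67738 bits, so
I(X;Y) = 1.95757 + 0.99604 - 2.67738 = 0.2762 bits ✓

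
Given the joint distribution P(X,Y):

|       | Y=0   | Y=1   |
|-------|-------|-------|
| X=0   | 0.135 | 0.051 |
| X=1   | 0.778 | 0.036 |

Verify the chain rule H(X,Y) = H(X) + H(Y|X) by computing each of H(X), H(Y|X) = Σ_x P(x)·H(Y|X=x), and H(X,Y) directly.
H(X) = 0.6930 bits, H(Y|X) = 0.3704 bits, H(X,Y) = 1.0634 bits

Marginal of X (row sums):
  P(X=0) = 0.135 + 0.051 = 0.186
  P(X=1) = 0.778 + 0.036 = 0.814
H(X) = -[0.186·log₂(0.186) + 0.814·log₂(0.814)]
  = 0.45135 + 0.24168 = 0.6930 bits

H(Y|X) = Σ_x P(x)·H(Y|X=x):
  X=0: P(X=0) = 0.186, P(Y|X=0) = (45/62, 17/62) → H(Y|X=0) = 0.84742
  X=1: P(X=1) = 0.814, P(Y|X=1) = (389/407, 18/407) → H(Y|X=1) = 0.26134
H(Y|X) = 0.186·0.84742 + 0.814·0.26134 = 0.3704 bits

H(X,Y) = -Σ_{x,y} P(x,y) log₂ P(x,y). Per-cell terms -P(x,y)·log₂P(x,y):
  X=0: 0.39001, 0.21896
  X=1: 0.28176, 0.17265
Sum of the 4 terms: H(X,Y) = 1.0634 bits

Chain rule check:
  H(X) + H(Y|X) = 0.6930 + 0.3704 = 1.0634 bits
  H(X,Y) = 1.0634 bits
✓ Chain rule verified.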